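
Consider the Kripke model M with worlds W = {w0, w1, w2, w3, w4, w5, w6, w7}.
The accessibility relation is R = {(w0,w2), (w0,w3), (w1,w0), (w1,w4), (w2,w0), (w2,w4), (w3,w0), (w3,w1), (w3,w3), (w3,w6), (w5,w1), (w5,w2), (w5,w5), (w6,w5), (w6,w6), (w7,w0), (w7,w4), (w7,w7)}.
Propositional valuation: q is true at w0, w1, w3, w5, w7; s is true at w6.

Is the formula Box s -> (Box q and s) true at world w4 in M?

At w4: Box s is true, Box q and s is false, so Box s -> (Box q and s) is false.
  At w4: no accessible worlds, so Box s holds vacuously.
  At w4: Box q is true, s is false, so Box q and s is false.
    At w4: no accessible worlds, so Box q holds vacuously.

No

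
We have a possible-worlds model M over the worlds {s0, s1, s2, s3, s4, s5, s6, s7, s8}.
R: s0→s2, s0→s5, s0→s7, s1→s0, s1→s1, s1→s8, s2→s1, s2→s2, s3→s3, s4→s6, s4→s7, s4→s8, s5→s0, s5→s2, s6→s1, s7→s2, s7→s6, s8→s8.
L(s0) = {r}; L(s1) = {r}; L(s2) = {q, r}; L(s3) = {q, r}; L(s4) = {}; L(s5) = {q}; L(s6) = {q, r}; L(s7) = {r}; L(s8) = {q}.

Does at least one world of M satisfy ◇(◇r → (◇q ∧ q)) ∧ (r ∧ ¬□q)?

Yes

Let φ = ◇(◇r → (◇q ∧ q)) ∧ (r ∧ ¬□q). Evaluate φ at each world:
  s0 (successors {s2, s5, s7}): φ is true.
  s1 (successors {s0, s1, s8}): φ is true.
  s2 (successors {s1, s2}): φ is true.
  s3 (successors {s3}): φ is false.
  s4 (successors {s6, s7, s8}): φ is false.
  s5 (successors {s0, s2}): φ is false.
  s6 (successors {s1}): φ is false.
  s7 (successors {s2, s6}): φ is false.
  s8 (successors {s8}): φ is false.
Detail at s0 (witness):
  At s0: ◇(◇r → (◇q ∧ q)) is true, r ∧ ¬□q is true, so ◇(◇r → (◇q ∧ q)) ∧ (r ∧ ¬□q) is true.
    At s0: ◇(◇r → (◇q ∧ q)) requires ◇r → (◇q ∧ q) at some successor in {s2, s5, s7}.
      ◇r → (◇q ∧ q) holds at s2, so ◇(◇r → (◇q ∧ q)) is true at s0.
    At s0: r is true, ¬□q is true, so r ∧ ¬□q is true.
      At s0: □q is false, so ¬□q is true.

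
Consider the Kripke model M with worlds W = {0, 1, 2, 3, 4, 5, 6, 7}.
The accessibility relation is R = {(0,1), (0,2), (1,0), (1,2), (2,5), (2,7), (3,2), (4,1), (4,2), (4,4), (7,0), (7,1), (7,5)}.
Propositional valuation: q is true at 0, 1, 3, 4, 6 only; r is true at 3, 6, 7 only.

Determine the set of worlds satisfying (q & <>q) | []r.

0, 1, 4, 5, 6

Let φ = (q & <>q) | []r. Evaluate φ at each world:
  0 (successors {1, 2}): φ is true.
  1 (successors {0, 2}): φ is true.
  2 (successors {5, 7}): φ is false.
  3 (successors {2}): φ is false.
  4 (successors {1, 2, 4}): φ is true.
  5 (successors ∅): φ is true.
  6 (successors ∅): φ is true.
  7 (successors {0, 1, 5}): φ is false.
For instance, at 4:
  At 4: q & <>q is true, []r is false, so (q & <>q) | []r is true.
    At 4: q is true, <>q is true, so q & <>q is true.
      At 4: <>q requires q at some successor in {1, 2, 4}.
        q holds at 1, so <>q is true at 4.
    At 4: []r requires r at every successor {1, 2, 4}.
      r fails at 1, so []r is false at 4.
Satisfying worlds: {0, 1, 4, 5, 6}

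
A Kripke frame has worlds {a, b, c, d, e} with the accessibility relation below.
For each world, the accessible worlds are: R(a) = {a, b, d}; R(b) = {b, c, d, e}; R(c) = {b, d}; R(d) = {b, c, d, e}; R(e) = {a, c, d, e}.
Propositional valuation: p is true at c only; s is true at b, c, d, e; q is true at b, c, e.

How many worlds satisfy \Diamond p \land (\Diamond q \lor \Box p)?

Let φ = \Diamond p \land (\Diamond q \lor \Box p). Evaluate φ at each world:
  a (successors {a, b, d}): φ is false.
  b (successors {b, c, d, e}): φ is true.
  c (successors {b, d}): φ is false.
  d (successors {b, c, d, e}): φ is true.
  e (successors {a, c, d, e}): φ is true.
For instance, at e:
  At e: \Diamond p is true, \Diamond q \lor \Box p is true, so \Diamond p \land (\Diamond q \lor \Box p) is true.
    At e: \Diamond p requires p at some successor in {a, c, d, e}.
      p holds at c, so \Diamond p is true at e.
    At e: \Diamond q is true, \Box p is false, so \Diamond q \lor \Box p is true.
      At e: \Diamond q requires q at some successor in {a, c, d, e}.
        q holds at c, so \Diamond q is true at e.
      At e: \Box p requires p at every successor {a, c, d, e}.
        p fails at a, so \Box p is false at e.
Satisfying worlds: {b, d, e}

3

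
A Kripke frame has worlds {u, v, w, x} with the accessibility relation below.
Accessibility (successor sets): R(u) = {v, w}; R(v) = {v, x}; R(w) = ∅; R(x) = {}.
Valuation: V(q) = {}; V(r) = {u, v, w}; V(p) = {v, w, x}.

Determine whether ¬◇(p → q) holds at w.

At w: ◇(p → q) is false, so ¬◇(p → q) is true.
  At w: no accessible worlds, so ◇(p → q) is false.

Yes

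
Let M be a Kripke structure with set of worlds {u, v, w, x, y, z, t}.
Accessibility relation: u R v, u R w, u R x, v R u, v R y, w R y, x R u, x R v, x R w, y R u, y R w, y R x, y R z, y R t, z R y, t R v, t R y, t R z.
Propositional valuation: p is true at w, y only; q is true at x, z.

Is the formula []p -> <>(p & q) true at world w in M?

At w: []p is true, <>(p & q) is false, so []p -> <>(p & q) is false.
  At w: []p requires p at every successor {y}.
    At y: p is true.
  So []p is true at w.
  At w: <>(p & q) requires p & q at some successor in {y}.
    At y: p & q is false.
  So <>(p & q) is false at w.

No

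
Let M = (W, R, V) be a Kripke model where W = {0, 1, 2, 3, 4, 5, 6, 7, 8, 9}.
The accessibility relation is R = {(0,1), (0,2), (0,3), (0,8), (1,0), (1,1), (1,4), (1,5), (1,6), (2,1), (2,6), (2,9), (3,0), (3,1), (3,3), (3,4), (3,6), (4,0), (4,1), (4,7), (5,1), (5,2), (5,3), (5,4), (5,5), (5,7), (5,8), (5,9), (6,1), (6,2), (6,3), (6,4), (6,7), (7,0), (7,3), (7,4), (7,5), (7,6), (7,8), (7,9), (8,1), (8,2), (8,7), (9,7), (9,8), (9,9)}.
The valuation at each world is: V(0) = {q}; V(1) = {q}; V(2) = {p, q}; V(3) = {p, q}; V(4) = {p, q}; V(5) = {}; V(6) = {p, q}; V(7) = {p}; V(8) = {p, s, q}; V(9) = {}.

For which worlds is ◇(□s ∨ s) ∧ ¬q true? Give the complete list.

Let φ = ◇(□s ∨ s) ∧ ¬q. Evaluate φ at each world:
  0 (successors {1, 2, 3, 8}): φ is false.
  1 (successors {0, 1, 4, 5, 6}): φ is false.
  2 (successors {1, 6, 9}): φ is false.
  3 (successors {0, 1, 3, 4, 6}): φ is false.
  4 (successors {0, 1, 7}): φ is false.
  5 (successors {1, 2, 3, 4, 5, 7, 8, 9}): φ is true.
  6 (successors {1, 2, 3, 4, 7}): φ is false.
  7 (successors {0, 3, 4, 5, 6, 8, 9}): φ is true.
  8 (successors {1, 2, 7}): φ is false.
  9 (successors {7, 8, 9}): φ is true.
For instance, at 2:
  At 2: ◇(□s ∨ s) is false, ¬q is false, so ◇(□s ∨ s) ∧ ¬q is false.
    At 2: ◇(□s ∨ s) requires □s ∨ s at some successor in {1, 6, 9}.
      At 1: □s ∨ s is false.
      At 6: □s ∨ s is false.
      At 9: □s ∨ s is false.
    So ◇(□s ∨ s) is false at 2.
Satisfying worlds: {5, 7, 9}

5, 7, 9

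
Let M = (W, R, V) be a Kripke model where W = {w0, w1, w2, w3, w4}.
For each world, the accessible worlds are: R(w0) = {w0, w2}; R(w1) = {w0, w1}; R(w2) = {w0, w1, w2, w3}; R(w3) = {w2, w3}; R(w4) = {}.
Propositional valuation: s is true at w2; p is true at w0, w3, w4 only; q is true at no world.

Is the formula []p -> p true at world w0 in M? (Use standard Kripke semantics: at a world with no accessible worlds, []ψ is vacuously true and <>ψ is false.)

Yes

At w0: []p is false, p is true, so []p -> p is true.
  At w0: []p requires p at every successor {w0, w2}.
    p fails at w2, so []p is false at w0.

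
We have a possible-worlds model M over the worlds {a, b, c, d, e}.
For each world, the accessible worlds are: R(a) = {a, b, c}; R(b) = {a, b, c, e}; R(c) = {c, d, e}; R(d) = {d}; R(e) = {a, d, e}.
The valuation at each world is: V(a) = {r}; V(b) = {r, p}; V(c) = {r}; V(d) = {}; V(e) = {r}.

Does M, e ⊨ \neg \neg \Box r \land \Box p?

At e: \neg \neg \Box r is false, \Box p is false, so \neg \neg \Box r \land \Box p is false.
  At e: \neg \Box r is true, so \neg \neg \Box r is false.
    At e: \Box r is false, so \neg \Box r is true.
      At e: \Box r requires r at every successor {a, d, e}.
        r fails at d, so \Box r is false at e.
  At e: \Box p requires p at every successor {a, d, e}.
    p fails at a, so \Box p is false at e.

No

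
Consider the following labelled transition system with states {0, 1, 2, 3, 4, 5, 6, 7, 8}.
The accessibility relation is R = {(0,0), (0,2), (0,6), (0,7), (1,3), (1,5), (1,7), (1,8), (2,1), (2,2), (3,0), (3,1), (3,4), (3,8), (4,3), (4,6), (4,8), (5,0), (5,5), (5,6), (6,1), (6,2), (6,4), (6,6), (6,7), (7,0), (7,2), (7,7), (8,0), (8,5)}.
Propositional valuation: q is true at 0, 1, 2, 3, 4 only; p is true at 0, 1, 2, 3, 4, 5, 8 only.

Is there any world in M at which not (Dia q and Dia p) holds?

No

Let φ = not (Dia q and Dia p). Evaluate φ at each world:
  0 (successors {0, 2, 6, 7}): φ is false.
  1 (successors {3, 5, 7, 8}): φ is false.
  2 (successors {1, 2}): φ is false.
  3 (successors {0, 1, 4, 8}): φ is false.
  4 (successors {3, 6, 8}): φ is false.
  5 (successors {0, 5, 6}): φ is false.
  6 (successors {1, 2, 4, 6, 7}): φ is false.
  7 (successors {0, 2, 7}): φ is false.
  8 (successors {0, 5}): φ is false.
For instance, at 7:
  At 7: Dia q and Dia p is true, so not (Dia q and Dia p) is false.
    At 7: Dia q is true, Dia p is true, so Dia q and Dia p is true.
      At 7: Dia q requires q at some successor in {0, 2, 7}.
        q holds at 0, so Dia q is true at 7.
      At 7: Dia p requires p at some successor in {0, 2, 7}.
        p holds at 0, so Dia p is true at 7.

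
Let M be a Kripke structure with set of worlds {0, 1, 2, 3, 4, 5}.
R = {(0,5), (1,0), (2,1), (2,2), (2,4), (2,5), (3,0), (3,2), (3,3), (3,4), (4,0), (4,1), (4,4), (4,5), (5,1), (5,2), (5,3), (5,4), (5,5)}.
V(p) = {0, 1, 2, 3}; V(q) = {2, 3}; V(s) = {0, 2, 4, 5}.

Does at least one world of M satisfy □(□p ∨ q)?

No

Let φ = □(□p ∨ q). Evaluate φ at each world:
  0 (successors {5}): φ is false.
  1 (successors {0}): φ is false.
  2 (successors {1, 2, 4, 5}): φ is false.
  3 (successors {0, 2, 3, 4}): φ is false.
  4 (successors {0, 1, 4, 5}): φ is false.
  5 (successors {1, 2, 3, 4, 5}): φ is false.
For instance, at 0:
  At 0: □(□p ∨ q) requires □p ∨ q at every successor {5}.
    □p ∨ q fails at 5, so □(□p ∨ q) is false at 0.
      At 5: □p is false, q is false, so □p ∨ q is false.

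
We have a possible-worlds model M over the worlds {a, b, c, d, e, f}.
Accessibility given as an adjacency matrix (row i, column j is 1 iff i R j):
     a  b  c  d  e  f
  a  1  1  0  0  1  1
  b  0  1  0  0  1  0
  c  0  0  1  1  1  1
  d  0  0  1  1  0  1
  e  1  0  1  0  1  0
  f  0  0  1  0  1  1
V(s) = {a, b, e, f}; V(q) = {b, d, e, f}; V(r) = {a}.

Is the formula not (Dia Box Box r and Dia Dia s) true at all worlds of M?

Recall that Box ψ holds at a world iff ψ holds at every accessible world, and Dia ψ holds iff ψ holds at some accessible world.
Let φ = not (Dia Box Box r and Dia Dia s). Evaluate φ at each world:
  a (successors {a, b, e, f}): φ is true.
  b (successors {b, e}): φ is true.
  c (successors {c, d, e, f}): φ is true.
  d (successors {c, d, f}): φ is true.
  e (successors {a, c, e}): φ is true.
  f (successors {c, e, f}): φ is true.
For instance, at d:
  At d: Dia Box Box r and Dia Dia s is false, so not (Dia Box Box r and Dia Dia s) is true.
    At d: Dia Box Box r is false, Dia Dia s is true, so Dia Box Box r and Dia Dia s is false.
      At d: Dia Box Box r requires Box Box r at some successor in {c, d, f}.
        At c: Box Box r is false.
        At d: Box Box r is false.
        At f: Box Box r is false.
      So Dia Box Box r is false at d.
      At d: Dia Dia s requires Dia s at some successor in {c, d, f}.
        Dia s holds at c, so Dia Dia s is true at d.

Yes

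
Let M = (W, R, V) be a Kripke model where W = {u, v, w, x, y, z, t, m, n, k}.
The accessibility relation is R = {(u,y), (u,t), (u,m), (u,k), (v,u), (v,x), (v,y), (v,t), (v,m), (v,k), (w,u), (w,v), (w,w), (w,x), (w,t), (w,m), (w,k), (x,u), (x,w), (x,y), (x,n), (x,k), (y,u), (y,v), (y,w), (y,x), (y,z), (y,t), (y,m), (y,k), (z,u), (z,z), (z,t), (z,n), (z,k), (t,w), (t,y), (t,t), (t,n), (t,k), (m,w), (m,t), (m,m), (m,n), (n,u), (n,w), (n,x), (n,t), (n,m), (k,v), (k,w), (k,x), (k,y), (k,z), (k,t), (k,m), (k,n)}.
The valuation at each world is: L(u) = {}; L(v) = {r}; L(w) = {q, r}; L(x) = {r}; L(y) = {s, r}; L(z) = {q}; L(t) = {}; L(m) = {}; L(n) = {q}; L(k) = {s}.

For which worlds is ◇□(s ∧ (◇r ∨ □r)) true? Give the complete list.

Let φ = ◇□(s ∧ (◇r ∨ □r)). Evaluate φ at each world:
  u (successors {y, t, m, k}): φ is false.
  v (successors {u, x, y, t, m, k}): φ is false.
  w (successors {u, v, w, x, t, m, k}): φ is false.
  x (successors {u, w, y, n, k}): φ is false.
  y (successors {u, v, w, x, z, t, m, k}): φ is false.
  z (successors {u, z, t, n, k}): φ is false.
  t (successors {w, y, t, n, k}): φ is false.
  m (successors {w, t, m, n}): φ is false.
  n (successors {u, w, x, t, m}): φ is false.
  k (successors {v, w, x, y, z, t, m, n}): φ is false.
For instance, at z:
  At z: ◇□(s ∧ (◇r ∨ □r)) requires □(s ∧ (◇r ∨ □r)) at some successor in {u, z, t, n, k}.
    At u: □(s ∧ (◇r ∨ □r)) is false.
    At z: □(s ∧ (◇r ∨ □r)) is false.
    At t: □(s ∧ (◇r ∨ □r)) is false.
    At n: □(s ∧ (◇r ∨ □r)) is false.
    At k: □(s ∧ (◇r ∨ □r)) is false.
  So ◇□(s ∧ (◇r ∨ □r)) is false at z.
Satisfying worlds: none.

none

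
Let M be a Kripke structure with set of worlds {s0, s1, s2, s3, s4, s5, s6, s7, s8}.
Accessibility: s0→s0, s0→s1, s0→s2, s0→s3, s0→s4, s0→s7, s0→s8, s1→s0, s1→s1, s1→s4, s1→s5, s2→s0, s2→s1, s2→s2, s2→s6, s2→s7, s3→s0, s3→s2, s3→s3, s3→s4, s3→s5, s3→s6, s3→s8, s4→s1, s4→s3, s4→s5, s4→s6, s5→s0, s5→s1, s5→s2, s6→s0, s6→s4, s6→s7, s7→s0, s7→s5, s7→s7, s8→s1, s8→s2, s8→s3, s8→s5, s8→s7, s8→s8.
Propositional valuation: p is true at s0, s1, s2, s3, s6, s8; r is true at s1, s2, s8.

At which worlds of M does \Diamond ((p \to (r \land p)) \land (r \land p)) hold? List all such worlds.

Let φ = \Diamond ((p \to (r \land p)) \land (r \land p)). Evaluate φ at each world:
  s0 (successors {s0, s1, s2, s3, s4, s7, s8}): φ is true.
  s1 (successors {s0, s1, s4, s5}): φ is true.
  s2 (successors {s0, s1, s2, s6, s7}): φ is true.
  s3 (successors {s0, s2, s3, s4, s5, s6, s8}): φ is true.
  s4 (successors {s1, s3, s5, s6}): φ is true.
  s5 (successors {s0, s1, s2}): φ is true.
  s6 (successors {s0, s4, s7}): φ is false.
  s7 (successors {s0, s5, s7}): φ is false.
  s8 (successors {s1, s2, s3, s5, s7, s8}): φ is true.
For instance, at s0:
  At s0: \Diamond ((p \to (r \land p)) \land (r \land p)) requires (p \to (r \land p)) \land (r \land p) at some successor in {s0, s1, s2, s3, s4, s7, s8}.
    (p \to (r \land p)) \land (r \land p) holds at s1, so \Diamond ((p \to (r \land p)) \land (r \land p)) is true at s0.
Satisfying worlds: {s0, s1, s2, s3, s4, s5, s8}

s0, s1, s2, s3, s4, s5, s8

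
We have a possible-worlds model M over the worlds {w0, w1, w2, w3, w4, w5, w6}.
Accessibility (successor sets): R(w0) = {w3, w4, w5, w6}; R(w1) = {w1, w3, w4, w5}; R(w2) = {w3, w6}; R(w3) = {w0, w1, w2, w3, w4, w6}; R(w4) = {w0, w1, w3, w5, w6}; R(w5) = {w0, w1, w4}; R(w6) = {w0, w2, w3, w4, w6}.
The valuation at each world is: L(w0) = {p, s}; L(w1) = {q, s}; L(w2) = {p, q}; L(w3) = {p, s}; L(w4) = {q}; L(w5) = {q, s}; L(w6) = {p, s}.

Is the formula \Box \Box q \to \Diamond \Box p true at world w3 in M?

Recall that \Box ψ holds at a world iff ψ holds at every accessible world, and \Diamond ψ holds iff ψ holds at some accessible world.
At w3: \Box \Box q is false, \Diamond \Box p is true, so \Box \Box q \to \Diamond \Box p is true.
  At w3: \Box \Box q requires \Box q at every successor {w0, w1, w2, w3, w4, w6}.
    \Box q fails at w0, so \Box \Box q is false at w3.
      At w0: \Box q requires q at every successor {w3, w4, w5, w6}.
        q fails at w3, so \Box q is false at w0.
  At w3: \Diamond \Box p requires \Box p at some successor in {w0, w1, w2, w3, w4, w6}.
    \Box p holds at w2, so \Diamond \Box p is true at w3.
      At w2: \Box p requires p at every successor {w3, w6}.
        At w3: p is true.
        At w6: p is true.
      So \Box p is true at w2.

Yes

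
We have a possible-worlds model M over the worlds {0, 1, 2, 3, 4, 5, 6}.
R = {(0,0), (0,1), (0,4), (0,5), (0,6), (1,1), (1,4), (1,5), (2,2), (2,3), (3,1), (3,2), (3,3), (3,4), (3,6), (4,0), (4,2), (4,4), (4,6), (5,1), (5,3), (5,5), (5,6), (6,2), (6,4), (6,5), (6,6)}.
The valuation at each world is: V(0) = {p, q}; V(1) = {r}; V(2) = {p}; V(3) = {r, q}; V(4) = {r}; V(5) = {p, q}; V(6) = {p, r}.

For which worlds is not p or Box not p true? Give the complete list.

1, 3, 4

Let φ = not p or Box not p. Evaluate φ at each world:
  0 (successors {0, 1, 4, 5, 6}): φ is false.
  1 (successors {1, 4, 5}): φ is true.
  2 (successors {2, 3}): φ is false.
  3 (successors {1, 2, 3, 4, 6}): φ is true.
  4 (successors {0, 2, 4, 6}): φ is true.
  5 (successors {1, 3, 5, 6}): φ is false.
  6 (successors {2, 4, 5, 6}): φ is false.
For instance, at 2:
  At 2: not p is false, Box not p is false, so not p or Box not p is false.
    At 2: Box not p requires not p at every successor {2, 3}.
      not p fails at 2, so Box not p is false at 2.
Satisfying worlds: {1, 3, 4}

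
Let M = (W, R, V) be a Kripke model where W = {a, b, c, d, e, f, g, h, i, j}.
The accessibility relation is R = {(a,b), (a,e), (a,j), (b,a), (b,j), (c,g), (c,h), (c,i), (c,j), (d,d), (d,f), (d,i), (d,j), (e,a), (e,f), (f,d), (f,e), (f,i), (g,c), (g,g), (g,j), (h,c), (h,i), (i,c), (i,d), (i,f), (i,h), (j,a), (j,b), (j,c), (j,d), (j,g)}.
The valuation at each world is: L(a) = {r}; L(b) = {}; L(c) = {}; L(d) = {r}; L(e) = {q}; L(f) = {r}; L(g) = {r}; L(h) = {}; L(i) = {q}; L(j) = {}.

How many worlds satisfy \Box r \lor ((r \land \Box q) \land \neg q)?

1

Let φ = \Box r \lor ((r \land \Box q) \land \neg q). Evaluate φ at each world:
  a (successors {b, e, j}): φ is false.
  b (successors {a, j}): φ is false.
  c (successors {g, h, i, j}): φ is false.
  d (successors {d, f, i, j}): φ is false.
  e (successors {a, f}): φ is true.
  f (successors {d, e, i}): φ is false.
  g (successors {c, g, j}): φ is false.
  h (successors {c, i}): φ is false.
  i (successors {c, d, f, h}): φ is false.
  j (successors {a, b, c, d, g}): φ is false.
For instance, at e:
  At e: \Box r is true, (r \land \Box q) \land \neg q is false, so \Box r \lor ((r \land \Box q) \land \neg q) is true.
    At e: \Box r requires r at every successor {a, f}.
      At a: r is true.
      At f: r is true.
    So \Box r is true at e.
    At e: r \land \Box q is false, \neg q is false, so (r \land \Box q) \land \neg q is false.
      At e: r is false, \Box q is false, so r \land \Box q is false.
Satisfying worlds: {e}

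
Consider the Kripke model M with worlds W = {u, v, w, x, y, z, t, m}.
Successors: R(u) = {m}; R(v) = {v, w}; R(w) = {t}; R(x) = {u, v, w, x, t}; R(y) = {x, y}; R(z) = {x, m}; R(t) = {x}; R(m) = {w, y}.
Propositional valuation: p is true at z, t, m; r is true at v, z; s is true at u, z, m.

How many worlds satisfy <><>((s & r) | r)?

Let φ = <><>((s & r) | r). Evaluate φ at each world:
  u (successors {m}): φ is false.
  v (successors {v, w}): φ is true.
  w (successors {t}): φ is false.
  x (successors {u, v, w, x, t}): φ is true.
  y (successors {x, y}): φ is true.
  z (successors {x, m}): φ is true.
  t (successors {x}): φ is true.
  m (successors {w, y}): φ is false.
For instance, at w:
  At w: <><>((s & r) | r) requires <>((s & r) | r) at some successor in {t}.
    At t: <>((s & r) | r) is false.
  So <><>((s & r) | r) is false at w.
Satisfying worlds: {v, x, y, z, t}

5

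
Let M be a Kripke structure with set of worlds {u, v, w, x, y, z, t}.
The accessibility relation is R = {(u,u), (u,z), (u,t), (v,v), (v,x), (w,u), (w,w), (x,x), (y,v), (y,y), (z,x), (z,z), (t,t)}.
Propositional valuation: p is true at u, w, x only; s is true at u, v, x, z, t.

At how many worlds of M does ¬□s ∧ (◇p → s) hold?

Let φ = ¬□s ∧ (◇p → s). Evaluate φ at each world:
  u (successors {u, z, t}): φ is false.
  v (successors {v, x}): φ is false.
  w (successors {u, w}): φ is false.
  x (successors {x}): φ is false.
  y (successors {v, y}): φ is true.
  z (successors {x, z}): φ is false.
  t (successors {t}): φ is false.
For instance, at t:
  At t: ¬□s is false, ◇p → s is true, so ¬□s ∧ (◇p → s) is false.
    At t: □s is true, so ¬□s is false.
      At t: □s requires s at every successor {t}.
        At t: s is true.
      So □s is true at t.
    At t: ◇p is false, s is true, so ◇p → s is true.
      At t: ◇p requires p at some successor in {t}.
        At t: p is false.
      So ◇p is false at t.
Satisfying worlds: {y}

1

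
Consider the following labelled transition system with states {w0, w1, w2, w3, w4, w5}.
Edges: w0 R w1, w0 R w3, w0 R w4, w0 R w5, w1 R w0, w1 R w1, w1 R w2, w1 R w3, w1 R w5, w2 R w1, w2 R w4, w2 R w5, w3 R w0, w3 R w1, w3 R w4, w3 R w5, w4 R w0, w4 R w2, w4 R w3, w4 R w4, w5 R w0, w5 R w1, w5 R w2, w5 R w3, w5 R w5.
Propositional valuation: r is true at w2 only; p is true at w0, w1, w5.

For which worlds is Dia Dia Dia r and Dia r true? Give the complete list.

w1, w4, w5

Let φ = Dia Dia Dia r and Dia r. Evaluate φ at each world:
  w0 (successors {w1, w3, w4, w5}): φ is false.
  w1 (successors {w0, w1, w2, w3, w5}): φ is true.
  w2 (successors {w1, w4, w5}): φ is false.
  w3 (successors {w0, w1, w4, w5}): φ is false.
  w4 (successors {w0, w2, w3, w4}): φ is true.
  w5 (successors {w0, w1, w2, w3, w5}): φ is true.
For instance, at w4:
  At w4: Dia Dia Dia r is true, Dia r is true, so Dia Dia Dia r and Dia r is true.
    At w4: Dia Dia Dia r requires Dia Dia r at some successor in {w0, w2, w3, w4}.
      Dia Dia r holds at w0, so Dia Dia Dia r is true at w4.
    At w4: Dia r requires r at some successor in {w0, w2, w3, w4}.
      r holds at w2, so Dia r is true at w4.
Satisfying worlds: {w1, w4, w5}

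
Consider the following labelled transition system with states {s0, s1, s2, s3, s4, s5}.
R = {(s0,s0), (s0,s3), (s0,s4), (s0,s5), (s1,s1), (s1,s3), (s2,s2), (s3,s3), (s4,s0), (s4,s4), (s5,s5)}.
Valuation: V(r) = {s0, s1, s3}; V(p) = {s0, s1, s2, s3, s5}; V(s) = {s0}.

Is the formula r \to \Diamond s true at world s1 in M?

No

Recall that \Diamond ψ holds at a world iff ψ holds at some accessible world.
At s1: r is true, \Diamond s is false, so r \to \Diamond s is false.
  At s1: \Diamond s requires s at some successor in {s1, s3}.
    At s1: s is false.
    At s3: s is false.
  So \Diamond s is false at s1.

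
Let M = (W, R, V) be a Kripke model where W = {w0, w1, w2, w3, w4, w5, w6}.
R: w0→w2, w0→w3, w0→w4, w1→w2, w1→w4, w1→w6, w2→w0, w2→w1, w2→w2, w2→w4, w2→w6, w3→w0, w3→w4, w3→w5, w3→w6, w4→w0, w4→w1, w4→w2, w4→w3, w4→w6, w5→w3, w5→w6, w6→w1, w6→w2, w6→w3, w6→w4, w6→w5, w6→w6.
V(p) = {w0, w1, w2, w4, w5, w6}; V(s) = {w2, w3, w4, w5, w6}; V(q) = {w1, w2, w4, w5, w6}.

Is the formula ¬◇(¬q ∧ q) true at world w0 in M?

At w0: ◇(¬q ∧ q) is false, so ¬◇(¬q ∧ q) is true.
  At w0: ◇(¬q ∧ q) requires ¬q ∧ q at some successor in {w2, w3, w4}.
    At w2: ¬q ∧ q is false.
    At w3: ¬q ∧ q is false.
    At w4: ¬q ∧ q is false.
  So ◇(¬q ∧ q) is false at w0.

Yes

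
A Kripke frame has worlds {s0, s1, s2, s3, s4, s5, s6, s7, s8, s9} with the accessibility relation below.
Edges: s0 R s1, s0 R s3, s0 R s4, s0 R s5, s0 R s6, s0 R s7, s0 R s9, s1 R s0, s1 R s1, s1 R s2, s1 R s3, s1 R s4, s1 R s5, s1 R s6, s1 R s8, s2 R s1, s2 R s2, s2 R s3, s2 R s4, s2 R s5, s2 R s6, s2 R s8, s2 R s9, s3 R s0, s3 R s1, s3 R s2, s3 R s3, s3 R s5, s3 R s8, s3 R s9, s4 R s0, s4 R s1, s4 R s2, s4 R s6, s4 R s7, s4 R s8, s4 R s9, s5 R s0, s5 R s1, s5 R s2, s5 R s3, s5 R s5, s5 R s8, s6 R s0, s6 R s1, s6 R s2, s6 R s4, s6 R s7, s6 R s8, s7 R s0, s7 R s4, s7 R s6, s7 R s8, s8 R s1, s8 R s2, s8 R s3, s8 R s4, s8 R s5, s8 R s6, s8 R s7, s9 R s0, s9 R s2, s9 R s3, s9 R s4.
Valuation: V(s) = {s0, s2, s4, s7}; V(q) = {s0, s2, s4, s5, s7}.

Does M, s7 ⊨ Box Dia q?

Recall that Box ψ holds at a world iff ψ holds at every accessible world, and Dia ψ holds iff ψ holds at some accessible world.
At s7: Box Dia q requires Dia q at every successor {s0, s4, s6, s8}.
  At s0: Dia q is true.
  At s4: Dia q is true.
  At s6: Dia q is true.
  At s8: Dia q is true.
So Box Dia q is true at s7.

Yes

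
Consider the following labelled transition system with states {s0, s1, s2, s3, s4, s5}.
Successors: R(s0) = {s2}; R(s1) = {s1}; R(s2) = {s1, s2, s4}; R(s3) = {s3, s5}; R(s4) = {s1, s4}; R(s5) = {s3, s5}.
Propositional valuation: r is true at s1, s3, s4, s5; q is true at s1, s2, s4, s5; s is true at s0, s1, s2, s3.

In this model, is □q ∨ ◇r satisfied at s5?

At s5: □q is false, ◇r is true, so □q ∨ ◇r is true.
  At s5: □q requires q at every successor {s3, s5}.
    q fails at s3, so □q is false at s5.
  At s5: ◇r requires r at some successor in {s3, s5}.
    r holds at s3, so ◇r is true at s5.

Yes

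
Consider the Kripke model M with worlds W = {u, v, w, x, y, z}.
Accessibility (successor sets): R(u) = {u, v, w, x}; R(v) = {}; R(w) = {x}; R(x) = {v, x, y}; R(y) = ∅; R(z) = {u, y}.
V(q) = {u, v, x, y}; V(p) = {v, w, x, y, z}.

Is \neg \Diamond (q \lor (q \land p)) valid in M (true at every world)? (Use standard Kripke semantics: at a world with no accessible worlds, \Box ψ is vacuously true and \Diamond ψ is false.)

No

Recall that \Diamond ψ holds at a world iff ψ holds at some accessible world.
Let φ = \neg \Diamond (q \lor (q \land p)). Evaluate φ at each world:
  u (successors {u, v, w, x}): φ is false.
  v (successors ∅): φ is true.
  w (successors {x}): φ is false.
  x (successors {v, x, y}): φ is false.
  y (successors ∅): φ is true.
  z (successors {u, y}): φ is false.
Detail at u (counterexample):
  At u: \Diamond (q \lor (q \land p)) is true, so \neg \Diamond (q \lor (q \land p)) is false.
    At u: \Diamond (q \lor (q \land p)) requires q \lor (q \land p) at some successor in {u, v, w, x}.
      q \lor (q \land p) holds at u, so \Diamond (q \lor (q \land p)) is true at u.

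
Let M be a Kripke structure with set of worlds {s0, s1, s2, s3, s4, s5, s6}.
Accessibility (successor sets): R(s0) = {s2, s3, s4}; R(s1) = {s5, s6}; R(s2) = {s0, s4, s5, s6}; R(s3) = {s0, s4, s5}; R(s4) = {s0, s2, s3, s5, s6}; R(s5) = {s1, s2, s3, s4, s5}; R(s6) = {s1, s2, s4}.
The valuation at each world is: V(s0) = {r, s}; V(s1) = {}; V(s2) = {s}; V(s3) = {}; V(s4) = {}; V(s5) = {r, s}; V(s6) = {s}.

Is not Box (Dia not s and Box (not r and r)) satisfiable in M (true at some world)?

Yes

Recall that Box ψ holds at a world iff ψ holds at every accessible world, and Dia ψ holds iff ψ holds at some accessible world.
Let φ = not Box (Dia not s and Box (not r and r)). Evaluate φ at each world:
  s0 (successors {s2, s3, s4}): φ is true.
  s1 (successors {s5, s6}): φ is true.
  s2 (successors {s0, s4, s5, s6}): φ is true.
  s3 (successors {s0, s4, s5}): φ is true.
  s4 (successors {s0, s2, s3, s5, s6}): φ is true.
  s5 (successors {s1, s2, s3, s4, s5}): φ is true.
  s6 (successors {s1, s2, s4}): φ is true.
Detail at s0 (witness):
  At s0: Box (Dia not s and Box (not r and r)) is false, so not Box (Dia not s and Box (not r and r)) is true.
    At s0: Box (Dia not s and Box (not r and r)) requires Dia not s and Box (not r and r) at every successor {s2, s3, s4}.
      Dia not s and Box (not r and r) fails at s2, so Box (Dia not s and Box (not r and r)) is false at s0.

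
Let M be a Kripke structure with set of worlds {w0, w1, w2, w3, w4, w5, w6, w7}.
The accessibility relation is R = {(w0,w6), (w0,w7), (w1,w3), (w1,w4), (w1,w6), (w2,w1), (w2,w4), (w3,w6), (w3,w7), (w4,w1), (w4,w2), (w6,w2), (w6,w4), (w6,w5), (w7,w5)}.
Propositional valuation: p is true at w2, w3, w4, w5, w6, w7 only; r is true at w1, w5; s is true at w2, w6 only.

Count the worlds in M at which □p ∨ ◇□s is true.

Let φ = □p ∨ ◇□s. Evaluate φ at each world:
  w0 (successors {w6, w7}): φ is true.
  w1 (successors {w3, w4, w6}): φ is true.
  w2 (successors {w1, w4}): φ is false.
  w3 (successors {w6, w7}): φ is true.
  w4 (successors {w1, w2}): φ is false.
  w5 (successors ∅): φ is true.
  w6 (successors {w2, w4, w5}): φ is true.
  w7 (successors {w5}): φ is true.
For instance, at w3:
  At w3: □p is true, ◇□s is false, so □p ∨ ◇□s is true.
    At w3: □p requires p at every successor {w6, w7}.
      At w6: p is true.
      At w7: p is true.
    So □p is true at w3.
    At w3: ◇□s requires □s at some successor in {w6, w7}.
      At w6: □s is false.
      At w7: □s is false.
    So ◇□s is false at w3.
Satisfying worlds: {w0, w1, w3, w5, w6, w7}

6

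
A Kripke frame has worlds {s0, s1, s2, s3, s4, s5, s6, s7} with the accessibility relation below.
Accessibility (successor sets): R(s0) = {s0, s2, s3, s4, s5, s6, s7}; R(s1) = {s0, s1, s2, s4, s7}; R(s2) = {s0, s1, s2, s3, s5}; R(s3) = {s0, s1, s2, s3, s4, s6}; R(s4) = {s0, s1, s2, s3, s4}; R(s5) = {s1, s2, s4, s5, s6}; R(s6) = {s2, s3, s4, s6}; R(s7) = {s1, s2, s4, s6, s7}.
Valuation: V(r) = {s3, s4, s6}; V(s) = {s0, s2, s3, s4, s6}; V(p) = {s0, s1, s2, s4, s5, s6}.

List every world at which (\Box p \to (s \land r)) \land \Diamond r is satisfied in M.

Let φ = (\Box p \to (s \land r)) \land \Diamond r. Evaluate φ at each world:
  s0 (successors {s0, s2, s3, s4, s5, s6, s7}): φ is true.
  s1 (successors {s0, s1, s2, s4, s7}): φ is true.
  s2 (successors {s0, s1, s2, s3, s5}): φ is true.
  s3 (successors {s0, s1, s2, s3, s4, s6}): φ is true.
  s4 (successors {s0, s1, s2, s3, s4}): φ is true.
  s5 (successors {s1, s2, s4, s5, s6}): φ is false.
  s6 (successors {s2, s3, s4, s6}): φ is true.
  s7 (successors {s1, s2, s4, s6, s7}): φ is true.
For instance, at s0:
  At s0: \Box p \to (s \land r) is true, \Diamond r is true, so (\Box p \to (s \land r)) \land \Diamond r is true.
    At s0: \Box p is false, s \land r is false, so \Box p \to (s \land r) is true.
      At s0: \Box p requires p at every successor {s0, s2, s3, s4, s5, s6, s7}.
        p fails at s3, so \Box p is false at s0.
    At s0: \Diamond r requires r at some successor in {s0, s2, s3, s4, s5, s6, s7}.
      r holds at s3, so \Diamond r is true at s0.
Satisfying worlds: {s0, s1, s2, s3, s4, s6, s7}

s0, s1, s2, s3, s4, s6, s7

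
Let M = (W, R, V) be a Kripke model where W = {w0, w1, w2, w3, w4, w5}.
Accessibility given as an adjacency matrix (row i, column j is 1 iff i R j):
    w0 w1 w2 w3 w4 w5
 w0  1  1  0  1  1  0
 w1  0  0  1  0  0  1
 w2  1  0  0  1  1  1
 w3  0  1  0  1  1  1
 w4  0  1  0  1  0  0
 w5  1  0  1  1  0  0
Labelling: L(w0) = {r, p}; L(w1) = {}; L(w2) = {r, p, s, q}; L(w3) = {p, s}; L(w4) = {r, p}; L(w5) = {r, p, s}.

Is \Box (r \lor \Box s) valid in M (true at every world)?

Let φ = \Box (r \lor \Box s). Evaluate φ at each world:
  w0 (successors {w0, w1, w3, w4}): φ is false.
  w1 (successors {w2, w5}): φ is true.
  w2 (successors {w0, w3, w4, w5}): φ is false.
  w3 (successors {w1, w3, w4, w5}): φ is false.
  w4 (successors {w1, w3}): φ is false.
  w5 (successors {w0, w2, w3}): φ is false.
Detail at w0 (counterexample):
  At w0: \Box (r \lor \Box s) requires r \lor \Box s at every successor {w0, w1, w3, w4}.
    r \lor \Box s fails at w3, so \Box (r \lor \Box s) is false at w0.
      At w3: r is false, \Box s is false, so r \lor \Box s is false.

No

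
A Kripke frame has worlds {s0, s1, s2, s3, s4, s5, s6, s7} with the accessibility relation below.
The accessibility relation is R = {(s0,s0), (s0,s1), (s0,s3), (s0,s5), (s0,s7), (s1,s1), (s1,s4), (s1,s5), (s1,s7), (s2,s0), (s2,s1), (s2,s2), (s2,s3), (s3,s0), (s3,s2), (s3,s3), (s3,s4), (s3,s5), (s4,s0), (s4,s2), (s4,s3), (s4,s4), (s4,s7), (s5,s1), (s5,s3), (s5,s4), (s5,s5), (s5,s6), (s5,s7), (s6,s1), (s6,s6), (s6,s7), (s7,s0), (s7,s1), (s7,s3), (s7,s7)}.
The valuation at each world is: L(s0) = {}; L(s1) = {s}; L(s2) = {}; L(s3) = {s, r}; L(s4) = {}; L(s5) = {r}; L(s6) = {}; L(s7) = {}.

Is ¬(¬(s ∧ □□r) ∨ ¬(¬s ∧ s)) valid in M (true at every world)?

No

Let φ = ¬(¬(s ∧ □□r) ∨ ¬(¬s ∧ s)). Evaluate φ at each world:
  s0 (successors {s0, s1, s3, s5, s7}): φ is false.
  s1 (successors {s1, s4, s5, s7}): φ is false.
  s2 (successors {s0, s1, s2, s3}): φ is false.
  s3 (successors {s0, s2, s3, s4, s5}): φ is false.
  s4 (successors {s0, s2, s3, s4, s7}): φ is false.
  s5 (successors {s1, s3, s4, s5, s6, s7}): φ is false.
  s6 (successors {s1, s6, s7}): φ is false.
  s7 (successors {s0, s1, s3, s7}): φ is false.
Detail at s0 (counterexample):
  At s0: ¬(s ∧ □□r) ∨ ¬(¬s ∧ s) is true, so ¬(¬(s ∧ □□r) ∨ ¬(¬s ∧ s)) is false.
    At s0: ¬(s ∧ □□r) is true, ¬(¬s ∧ s) is true, so ¬(s ∧ □□r) ∨ ¬(¬s ∧ s) is true.
      At s0: s ∧ □□r is false, so ¬(s ∧ □□r) is true.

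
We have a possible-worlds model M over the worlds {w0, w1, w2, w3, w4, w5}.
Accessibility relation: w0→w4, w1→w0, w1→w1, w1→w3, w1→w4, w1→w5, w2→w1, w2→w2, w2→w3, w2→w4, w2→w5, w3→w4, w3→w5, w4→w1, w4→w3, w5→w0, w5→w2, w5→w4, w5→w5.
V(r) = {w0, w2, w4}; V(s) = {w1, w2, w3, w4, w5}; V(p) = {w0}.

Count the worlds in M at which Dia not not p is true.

Let φ = Dia not not p. Evaluate φ at each world:
  w0 (successors {w4}): φ is false.
  w1 (successors {w0, w1, w3, w4, w5}): φ is true.
  w2 (successors {w1, w2, w3, w4, w5}): φ is false.
  w3 (successors {w4, w5}): φ is false.
  w4 (successors {w1, w3}): φ is false.
  w5 (successors {w0, w2, w4, w5}): φ is true.
For instance, at w4:
  At w4: Dia not not p requires not not p at some successor in {w1, w3}.
    At w1: not not p is false.
    At w3: not not p is false.
  So Dia not not p is false at w4.
Satisfying worlds: {w1, w5}

2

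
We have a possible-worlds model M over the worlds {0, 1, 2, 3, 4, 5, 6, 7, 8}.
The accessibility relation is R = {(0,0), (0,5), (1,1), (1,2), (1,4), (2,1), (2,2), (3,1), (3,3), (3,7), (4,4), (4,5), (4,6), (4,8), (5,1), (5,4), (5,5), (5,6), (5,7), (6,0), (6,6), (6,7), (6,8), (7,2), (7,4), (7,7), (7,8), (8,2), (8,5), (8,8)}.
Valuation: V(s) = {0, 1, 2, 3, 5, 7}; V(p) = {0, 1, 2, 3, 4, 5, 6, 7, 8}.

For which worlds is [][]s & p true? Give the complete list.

Let φ = [][]s & p. Evaluate φ at each world:
  0 (successors {0, 5}): φ is false.
  1 (successors {1, 2, 4}): φ is false.
  2 (successors {1, 2}): φ is false.
  3 (successors {1, 3, 7}): φ is false.
  4 (successors {4, 5, 6, 8}): φ is false.
  5 (successors {1, 4, 5, 6, 7}): φ is false.
  6 (successors {0, 6, 7, 8}): φ is false.
  7 (successors {2, 4, 7, 8}): φ is false.
  8 (successors {2, 5, 8}): φ is false.
For instance, at 1:
  At 1: [][]s is false, p is true, so [][]s & p is false.
    At 1: [][]s requires []s at every successor {1, 2, 4}.
      []s fails at 1, so [][]s is false at 1.
Satisfying worlds: none.

none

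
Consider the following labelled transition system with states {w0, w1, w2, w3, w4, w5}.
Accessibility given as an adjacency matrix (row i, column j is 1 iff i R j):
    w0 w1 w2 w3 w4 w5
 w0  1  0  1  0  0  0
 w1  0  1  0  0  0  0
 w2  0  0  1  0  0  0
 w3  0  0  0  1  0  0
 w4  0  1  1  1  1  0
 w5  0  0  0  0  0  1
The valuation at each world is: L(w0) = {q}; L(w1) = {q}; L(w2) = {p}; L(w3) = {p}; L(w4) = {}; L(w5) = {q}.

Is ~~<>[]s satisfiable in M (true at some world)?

Let φ = ~~<>[]s. Evaluate φ at each world:
  w0 (successors {w0, w2}): φ is false.
  w1 (successors {w1}): φ is false.
  w2 (successors {w2}): φ is false.
  w3 (successors {w3}): φ is false.
  w4 (successors {w1, w2, w3, w4}): φ is false.
  w5 (successors {w5}): φ is false.
For instance, at w3:
  At w3: ~<>[]s is true, so ~~<>[]s is false.
    At w3: <>[]s is false, so ~<>[]s is true.
      At w3: <>[]s requires []s at some successor in {w3}.
        At w3: []s is false.
      So <>[]s is false at w3.

No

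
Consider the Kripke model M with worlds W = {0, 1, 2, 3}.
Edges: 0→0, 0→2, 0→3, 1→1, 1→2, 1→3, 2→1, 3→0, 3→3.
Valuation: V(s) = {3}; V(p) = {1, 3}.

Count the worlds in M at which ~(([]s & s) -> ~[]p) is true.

0

Let φ = ~(([]s & s) -> ~[]p). Evaluate φ at each world:
  0 (successors {0, 2, 3}): φ is false.
  1 (successors {1, 2, 3}): φ is false.
  2 (successors {1}): φ is false.
  3 (successors {0, 3}): φ is false.
For instance, at 0:
  At 0: ([]s & s) -> ~[]p is true, so ~(([]s & s) -> ~[]p) is false.
    At 0: []s & s is false, ~[]p is true, so ([]s & s) -> ~[]p is true.
      At 0: []s is false, s is false, so []s & s is false.
      At 0: []p is false, so ~[]p is true.
Satisfying worlds: none.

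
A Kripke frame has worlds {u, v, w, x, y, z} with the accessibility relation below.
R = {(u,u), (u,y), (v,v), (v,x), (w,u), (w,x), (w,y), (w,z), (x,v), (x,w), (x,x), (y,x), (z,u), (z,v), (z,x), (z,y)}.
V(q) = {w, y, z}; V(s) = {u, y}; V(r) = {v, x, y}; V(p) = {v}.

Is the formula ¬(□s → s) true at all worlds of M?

Let φ = ¬(□s → s). Evaluate φ at each world:
  u (successors {u, y}): φ is false.
  v (successors {v, x}): φ is false.
  w (successors {u, x, y, z}): φ is false.
  x (successors {v, w, x}): φ is false.
  y (successors {x}): φ is false.
  z (successors {u, v, x, y}): φ is false.
Detail at u (counterexample):
  At u: □s → s is true, so ¬(□s → s) is false.
    At u: □s is true, s is true, so □s → s is true.
      At u: □s requires s at every successor {u, y}.
        At u: s is true.
        At y: s is true.
      So □s is true at u.

No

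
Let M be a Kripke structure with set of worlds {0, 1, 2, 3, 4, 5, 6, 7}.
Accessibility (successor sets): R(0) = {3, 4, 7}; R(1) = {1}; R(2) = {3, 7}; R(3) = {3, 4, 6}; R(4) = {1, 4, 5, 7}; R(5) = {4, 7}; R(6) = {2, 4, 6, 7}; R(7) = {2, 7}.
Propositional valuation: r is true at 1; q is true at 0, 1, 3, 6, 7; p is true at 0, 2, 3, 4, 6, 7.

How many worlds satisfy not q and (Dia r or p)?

Let φ = not q and (Dia r or p). Evaluate φ at each world:
  0 (successors {3, 4, 7}): φ is false.
  1 (successors {1}): φ is false.
  2 (successors {3, 7}): φ is true.
  3 (successors {3, 4, 6}): φ is false.
  4 (successors {1, 4, 5, 7}): φ is true.
  5 (successors {4, 7}): φ is false.
  6 (successors {2, 4, 6, 7}): φ is false.
  7 (successors {2, 7}): φ is false.
For instance, at 5:
  At 5: not q is true, Dia r or p is false, so not q and (Dia r or p) is false.
    At 5: Dia r is false, p is false, so Dia r or p is false.
      At 5: Dia r requires r at some successor in {4, 7}.
        At 4: r is false.
        At 7: r is false.
      So Dia r is false at 5.
Satisfying worlds: {2, 4}

2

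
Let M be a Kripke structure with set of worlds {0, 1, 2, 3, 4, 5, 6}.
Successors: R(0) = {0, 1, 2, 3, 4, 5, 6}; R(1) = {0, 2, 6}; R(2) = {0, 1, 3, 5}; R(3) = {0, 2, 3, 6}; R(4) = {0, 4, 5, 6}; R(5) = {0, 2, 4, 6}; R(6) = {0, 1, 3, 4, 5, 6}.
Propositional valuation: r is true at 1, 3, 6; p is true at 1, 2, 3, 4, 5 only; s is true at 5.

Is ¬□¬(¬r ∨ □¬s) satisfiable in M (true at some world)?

Let φ = ¬□¬(¬r ∨ □¬s). Evaluate φ at each world:
  0 (successors {0, 1, 2, 3, 4, 5, 6}): φ is true.
  1 (successors {0, 2, 6}): φ is true.
  2 (successors {0, 1, 3, 5}): φ is true.
  3 (successors {0, 2, 3, 6}): φ is true.
  4 (successors {0, 4, 5, 6}): φ is true.
  5 (successors {0, 2, 4, 6}): φ is true.
  6 (successors {0, 1, 3, 4, 5, 6}): φ is true.
Detail at 0 (witness):
  At 0: □¬(¬r ∨ □¬s) is false, so ¬□¬(¬r ∨ □¬s) is true.
    At 0: □¬(¬r ∨ □¬s) requires ¬(¬r ∨ □¬s) at every successor {0, 1, 2, 3, 4, 5, 6}.
      ¬(¬r ∨ □¬s) fails at 0, so □¬(¬r ∨ □¬s) is false at 0.

Yes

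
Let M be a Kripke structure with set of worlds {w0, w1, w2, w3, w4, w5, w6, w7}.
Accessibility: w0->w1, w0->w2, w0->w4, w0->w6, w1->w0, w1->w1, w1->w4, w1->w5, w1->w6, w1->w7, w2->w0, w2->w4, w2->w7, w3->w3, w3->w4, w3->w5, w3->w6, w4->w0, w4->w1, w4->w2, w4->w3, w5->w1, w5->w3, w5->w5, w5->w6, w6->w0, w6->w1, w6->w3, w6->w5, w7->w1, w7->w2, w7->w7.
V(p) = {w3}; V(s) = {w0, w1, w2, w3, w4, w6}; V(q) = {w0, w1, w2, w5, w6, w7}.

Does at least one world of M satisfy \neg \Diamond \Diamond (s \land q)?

Recall that \Diamond ψ holds at a world iff ψ holds at some accessible world.
Let φ = \neg \Diamond \Diamond (s \land q). Evaluate φ at each world:
  w0 (successors {w1, w2, w4, w6}): φ is false.
  w1 (successors {w0, w1, w4, w5, w6, w7}): φ is false.
  w2 (successors {w0, w4, w7}): φ is false.
  w3 (successors {w3, w4, w5, w6}): φ is false.
  w4 (successors {w0, w1, w2, w3}): φ is false.
  w5 (successors {w1, w3, w5, w6}): φ is false.
  w6 (successors {w0, w1, w3, w5}): φ is false.
  w7 (successors {w1, w2, w7}): φ is false.
For instance, at w2:
  At w2: \Diamond \Diamond (s \land q) is true, so \neg \Diamond \Diamond (s \land q) is false.
    At w2: \Diamond \Diamond (s \land q) requires \Diamond (s \land q) at some successor in {w0, w4, w7}.
      \Diamond (s \land q) holds at w0, so \Diamond \Diamond (s \land q) is true at w2.

No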